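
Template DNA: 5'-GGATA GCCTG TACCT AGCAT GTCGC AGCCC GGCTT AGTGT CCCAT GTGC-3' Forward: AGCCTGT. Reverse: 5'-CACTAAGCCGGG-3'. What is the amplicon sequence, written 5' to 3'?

5'-AGCCTGTACCTAGCATGTCGCAGCCCGGCTTAGTG-3'

The forward primer matches the template at positions 5–11.
Taking the reverse complement of CACTAAGCCGGG gives CCCGGCTTAGTG, found at positions 28–39 on the template; the primer anneals here to the top strand with its 3' end pointing upstream.
The product is the template from position 5 through 39 (35 bp).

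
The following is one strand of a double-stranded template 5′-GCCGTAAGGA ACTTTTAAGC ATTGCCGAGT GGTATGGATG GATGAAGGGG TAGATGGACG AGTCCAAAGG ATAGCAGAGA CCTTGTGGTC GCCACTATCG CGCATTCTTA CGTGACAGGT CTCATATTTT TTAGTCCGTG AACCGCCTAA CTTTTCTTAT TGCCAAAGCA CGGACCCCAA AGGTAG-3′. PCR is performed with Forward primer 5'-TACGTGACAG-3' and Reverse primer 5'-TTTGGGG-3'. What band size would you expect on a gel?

Forward primer TACGTGACAG is found on the top strand at positions 109–118.
Taking the reverse complement of TTTGGGG gives CCCCAAA, found at positions 175–181 on the template; the primer anneals here to the top strand with its 3' end pointing upstream.
The product runs from position 109 to position 181, so its length is 181 − 109 + 1 = 73 bp.

73 bp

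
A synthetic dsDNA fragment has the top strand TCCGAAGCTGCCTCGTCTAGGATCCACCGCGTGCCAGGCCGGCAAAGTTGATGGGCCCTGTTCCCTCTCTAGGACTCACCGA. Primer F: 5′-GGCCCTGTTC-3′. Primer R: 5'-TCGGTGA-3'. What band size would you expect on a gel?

29 bp

Forward primer GGCCCTGTTC is found on the top strand at positions 54–63.
Taking the reverse complement of TCGGTGA gives TCACCGA, found at positions 76–82 on the template; the primer anneals here to the top strand with its 3' end pointing upstream.
The product runs from position 54 to position 82, so its length is 82 − 54 + 1 = 29 bp.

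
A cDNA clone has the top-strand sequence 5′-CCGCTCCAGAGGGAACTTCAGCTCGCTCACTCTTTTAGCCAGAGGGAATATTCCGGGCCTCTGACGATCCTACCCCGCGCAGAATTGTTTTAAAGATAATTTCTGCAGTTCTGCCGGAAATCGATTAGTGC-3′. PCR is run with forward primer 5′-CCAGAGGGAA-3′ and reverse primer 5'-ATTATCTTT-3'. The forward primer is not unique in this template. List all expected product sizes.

The forward primer CCAGAGGGAA matches the top strand at positions 6–15, 39–48.
The reverse primer's reverse complement is AAAGATAAT, matching at positions 92–100.
Each forward site pairs with the reverse site to give a product ending at position 100: sizes 95, 62 bp.

95 bp, 62 bp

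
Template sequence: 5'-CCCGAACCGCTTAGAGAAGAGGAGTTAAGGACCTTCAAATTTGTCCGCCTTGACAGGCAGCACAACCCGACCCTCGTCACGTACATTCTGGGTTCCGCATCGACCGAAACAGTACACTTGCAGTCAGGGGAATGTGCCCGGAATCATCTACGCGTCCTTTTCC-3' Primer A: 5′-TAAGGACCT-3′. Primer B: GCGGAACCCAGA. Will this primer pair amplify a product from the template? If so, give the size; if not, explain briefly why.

Primer A (TAAGGACCT) matches the top strand at positions 26–34; it acts as a forward primer.
Primer B's reverse complement is TCTGGGTTCCGC, matching the top strand at positions 87–98; it acts as a reverse primer.
The 3' ends face each other across positions 26–98, giving a 73 bp product.

Yes — a 73 bp product.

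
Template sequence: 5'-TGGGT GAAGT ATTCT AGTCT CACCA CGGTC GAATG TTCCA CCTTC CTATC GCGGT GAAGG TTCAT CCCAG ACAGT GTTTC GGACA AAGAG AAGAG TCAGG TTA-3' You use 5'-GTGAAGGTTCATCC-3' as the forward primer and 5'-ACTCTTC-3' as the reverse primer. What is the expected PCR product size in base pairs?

43 bp

Scanning the template, GTGAAGGTTCATCC occurs at positions 54–67; this primer anneals to the bottom strand there with its 3' end pointing downstream.
Taking the reverse complement of ACTCTTC gives GAAGAGT, found at positions 90–96 on the template; the primer anneals here to the top strand with its 3' end pointing upstream.
Amplicon spans positions 54–96: 43 bp.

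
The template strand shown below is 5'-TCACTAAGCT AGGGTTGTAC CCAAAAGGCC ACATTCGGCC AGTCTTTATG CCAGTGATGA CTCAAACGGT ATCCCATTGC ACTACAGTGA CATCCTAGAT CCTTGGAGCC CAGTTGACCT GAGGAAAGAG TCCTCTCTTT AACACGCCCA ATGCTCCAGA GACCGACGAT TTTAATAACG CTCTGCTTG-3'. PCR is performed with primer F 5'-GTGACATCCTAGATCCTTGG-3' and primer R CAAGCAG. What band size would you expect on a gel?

103 bp

Forward primer GTGACATCCTAGATCCTTGG is found on the top strand at positions 87–106.
Reverse complement of the reverse primer: CTGCTTG. This occurs on the top strand at positions 183–189.
Amplicon spans positions 87–189: 103 bp.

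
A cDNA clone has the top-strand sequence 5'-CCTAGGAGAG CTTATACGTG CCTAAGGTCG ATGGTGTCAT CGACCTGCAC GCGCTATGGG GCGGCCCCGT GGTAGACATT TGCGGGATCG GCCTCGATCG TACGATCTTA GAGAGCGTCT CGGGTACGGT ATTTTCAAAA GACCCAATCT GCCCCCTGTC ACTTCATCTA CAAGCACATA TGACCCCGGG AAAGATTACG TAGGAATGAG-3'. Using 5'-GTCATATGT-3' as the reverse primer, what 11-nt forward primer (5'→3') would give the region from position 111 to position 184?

5'-GAGAGCGTCTC-3'

The reverse primer's reverse complement ACATATGAC matches the template at positions 176–184; the product starts at position 111.
The forward primer is identical to the top strand over positions 111–121: GAGAGCGTCTC.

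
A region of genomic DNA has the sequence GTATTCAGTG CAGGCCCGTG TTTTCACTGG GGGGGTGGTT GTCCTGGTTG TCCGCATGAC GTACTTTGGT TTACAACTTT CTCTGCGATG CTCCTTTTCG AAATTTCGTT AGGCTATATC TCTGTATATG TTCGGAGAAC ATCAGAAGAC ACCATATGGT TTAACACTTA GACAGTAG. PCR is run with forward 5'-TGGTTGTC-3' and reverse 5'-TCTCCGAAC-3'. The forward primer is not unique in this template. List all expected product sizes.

103 bp, 94 bp

The forward primer TGGTTGTC matches the top strand at positions 36–43, 45–52.
The reverse primer's reverse complement is GTTCGGAGA, matching at positions 130–138.
Each forward site pairs with the reverse site to give a product ending at position 138: sizes 103, 94 bp.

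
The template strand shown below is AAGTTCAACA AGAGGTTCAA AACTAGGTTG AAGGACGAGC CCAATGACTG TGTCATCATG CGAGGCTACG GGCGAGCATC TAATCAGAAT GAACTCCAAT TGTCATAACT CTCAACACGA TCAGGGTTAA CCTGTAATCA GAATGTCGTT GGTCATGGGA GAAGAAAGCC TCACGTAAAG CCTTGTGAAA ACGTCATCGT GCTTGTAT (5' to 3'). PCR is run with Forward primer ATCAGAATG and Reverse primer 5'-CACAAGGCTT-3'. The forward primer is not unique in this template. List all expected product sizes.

The forward primer ATCAGAATG matches the top strand at positions 83–91, 137–145.
The reverse primer's reverse complement is AAGCCTTGTG, matching at positions 178–187.
Each forward site pairs with the reverse site to give a product ending at position 187: sizes 105, 51 bp.

105 bp, 51 bp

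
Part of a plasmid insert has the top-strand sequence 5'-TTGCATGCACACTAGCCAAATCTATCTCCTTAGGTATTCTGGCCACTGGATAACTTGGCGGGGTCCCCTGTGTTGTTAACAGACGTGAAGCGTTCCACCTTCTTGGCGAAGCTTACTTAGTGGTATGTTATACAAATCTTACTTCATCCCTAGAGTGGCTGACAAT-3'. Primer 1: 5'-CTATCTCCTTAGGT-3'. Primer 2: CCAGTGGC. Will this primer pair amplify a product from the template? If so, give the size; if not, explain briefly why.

Yes — a 28 bp product.

Primer 1 (CTATCTCCTTAGGT) matches the top strand at positions 22–35; it acts as a forward primer.
Primer 2's reverse complement is GCCACTGG, matching the top strand at positions 42–49; it acts as a reverse primer.
The 3' ends face each other across positions 22–49, giving a 28 bp product.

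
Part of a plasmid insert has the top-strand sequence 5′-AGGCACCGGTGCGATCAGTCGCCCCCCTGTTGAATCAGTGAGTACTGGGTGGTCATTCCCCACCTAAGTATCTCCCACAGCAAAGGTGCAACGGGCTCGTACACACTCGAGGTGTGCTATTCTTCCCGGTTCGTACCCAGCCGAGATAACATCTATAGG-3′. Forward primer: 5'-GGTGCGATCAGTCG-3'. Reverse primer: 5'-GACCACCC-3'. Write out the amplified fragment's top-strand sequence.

The forward primer matches the template at positions 8–21.
Reverse complement of the reverse primer: GGGTGGTC. This occurs on the top strand at positions 47–54.
The product is the template from position 8 through 54 (47 bp).

5'-GGTGCGATCAGTCGCCCCCCTGTTGAATCAGTGAGTACTGGGTGGTC-3'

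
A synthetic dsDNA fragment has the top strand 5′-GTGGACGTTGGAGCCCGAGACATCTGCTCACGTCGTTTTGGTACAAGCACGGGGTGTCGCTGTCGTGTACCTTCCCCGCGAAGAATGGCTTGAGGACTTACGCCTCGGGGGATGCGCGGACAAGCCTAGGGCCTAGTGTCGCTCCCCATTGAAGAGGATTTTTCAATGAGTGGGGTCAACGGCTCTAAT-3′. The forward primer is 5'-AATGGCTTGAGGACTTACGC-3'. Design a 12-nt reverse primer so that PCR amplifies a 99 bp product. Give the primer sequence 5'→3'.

The forward primer binds at positions 84–103, so a 99 bp product ends at position 84 + 99 − 1 = 182.
The reverse primer anneals to the top strand over positions 171–182, i.e. to TGGGGTCAACGG.
Its sequence written 5'→3' is the reverse complement: CCGTTGACCCCA.

5'-CCGTTGACCCCA-3'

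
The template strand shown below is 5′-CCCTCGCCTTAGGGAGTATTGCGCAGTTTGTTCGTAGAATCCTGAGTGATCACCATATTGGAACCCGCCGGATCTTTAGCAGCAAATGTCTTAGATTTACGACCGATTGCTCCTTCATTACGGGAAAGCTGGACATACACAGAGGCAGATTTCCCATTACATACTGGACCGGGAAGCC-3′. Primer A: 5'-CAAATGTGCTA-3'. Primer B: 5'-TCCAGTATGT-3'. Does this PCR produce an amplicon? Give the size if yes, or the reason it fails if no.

Primer A (CAAATGTGCTA) does not match the top strand, and its reverse complement TAGCACATTTG does not match either.
With no annealing site for primer A, no amplification occurs.

No product — primer A has no binding site in the template.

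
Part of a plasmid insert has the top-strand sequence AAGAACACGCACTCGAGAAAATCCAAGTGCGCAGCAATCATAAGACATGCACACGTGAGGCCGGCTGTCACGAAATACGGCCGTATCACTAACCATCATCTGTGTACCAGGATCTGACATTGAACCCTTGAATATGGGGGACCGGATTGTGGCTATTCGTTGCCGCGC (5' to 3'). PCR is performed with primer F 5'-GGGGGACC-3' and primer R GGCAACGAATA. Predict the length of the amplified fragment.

Scanning the template, GGGGGACC occurs at positions 136–143; this primer anneals to the bottom strand there with its 3' end pointing downstream.
Reverse complement of the reverse primer: TATTCGTTGCC. This occurs on the top strand at positions 154–164.
The product runs from position 136 to position 164, so its length is 164 − 136 + 1 = 29 bp.

29 bp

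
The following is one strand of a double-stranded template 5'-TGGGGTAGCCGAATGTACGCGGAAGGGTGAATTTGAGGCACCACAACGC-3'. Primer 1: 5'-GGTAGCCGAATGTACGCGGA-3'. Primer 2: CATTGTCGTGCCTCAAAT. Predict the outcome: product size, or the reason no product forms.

Primer 2 (CATTGTCGTGCCTCAAAT) does not match the top strand, and its reverse complement ATTTGAGGCACGACAATG does not match either.
With no annealing site for primer 2, no amplification occurs.

No product — primer 2 has no binding site in the template.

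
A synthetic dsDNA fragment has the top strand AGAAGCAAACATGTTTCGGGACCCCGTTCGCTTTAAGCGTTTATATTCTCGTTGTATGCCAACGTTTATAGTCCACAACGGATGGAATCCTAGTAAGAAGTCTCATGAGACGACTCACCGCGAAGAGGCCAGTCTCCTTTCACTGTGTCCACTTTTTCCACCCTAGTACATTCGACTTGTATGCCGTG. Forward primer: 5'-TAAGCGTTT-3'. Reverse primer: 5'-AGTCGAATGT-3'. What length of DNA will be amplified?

144 bp

Scanning the template, TAAGCGTTT occurs at positions 34–42; this primer anneals to the bottom strand there with its 3' end pointing downstream.
Taking the reverse complement of AGTCGAATGT gives ACATTCGACT, found at positions 168–177 on the template; the primer anneals here to the top strand with its 3' end pointing upstream.
Amplicon spans positions 34–177: 144 bp.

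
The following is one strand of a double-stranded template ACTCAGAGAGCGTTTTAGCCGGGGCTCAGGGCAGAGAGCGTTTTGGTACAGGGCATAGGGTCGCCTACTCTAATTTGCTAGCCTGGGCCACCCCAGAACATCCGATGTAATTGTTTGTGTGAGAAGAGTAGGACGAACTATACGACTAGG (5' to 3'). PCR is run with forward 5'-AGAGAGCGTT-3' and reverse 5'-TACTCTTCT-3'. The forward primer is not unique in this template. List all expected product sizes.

The forward primer AGAGAGCGTT matches the top strand at positions 5–14, 33–42.
The reverse primer's reverse complement is AGAAGAGTA, matching at positions 122–130.
Each forward site pairs with the reverse site to give a product ending at position 130: sizes 126, 98 bp.

126 bp, 98 bp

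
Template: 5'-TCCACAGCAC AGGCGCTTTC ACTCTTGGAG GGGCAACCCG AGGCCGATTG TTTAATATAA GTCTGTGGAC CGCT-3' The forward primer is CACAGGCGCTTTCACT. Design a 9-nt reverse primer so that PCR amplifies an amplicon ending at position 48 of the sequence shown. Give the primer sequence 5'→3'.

5'-ATCGGCCTC-3'

The forward primer binds at positions 8–23; the product's 3' end on the top strand is position 48.
The reverse primer anneals to the top strand over positions 40–48, i.e. to GAGGCCGAT.
Its sequence written 5'→3' is the reverse complement: ATCGGCCTC.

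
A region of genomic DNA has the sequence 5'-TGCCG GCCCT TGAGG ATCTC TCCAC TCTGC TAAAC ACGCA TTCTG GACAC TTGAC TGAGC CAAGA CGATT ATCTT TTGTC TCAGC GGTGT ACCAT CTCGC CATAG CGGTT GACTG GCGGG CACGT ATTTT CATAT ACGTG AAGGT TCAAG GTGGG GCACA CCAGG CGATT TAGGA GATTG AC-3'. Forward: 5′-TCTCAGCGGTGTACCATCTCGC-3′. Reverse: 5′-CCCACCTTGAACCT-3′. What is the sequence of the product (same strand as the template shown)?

Scanning the template, TCTCAGCGGTGTACCATCTCGC occurs at positions 79–100; this primer anneals to the bottom strand there with its 3' end pointing downstream.
The reverse primer's reverse complement is AGGTTCAAGGTGGG, which matches the template at positions 142–155.
The product is the template from position 79 through 155 (77 bp).

5'-TCTCAGCGGTGTACCATCTCGCCATAGCGGTTGACTGGCGGGCACGTATTTTCATATACGTGAAGGTTCAAGGTGGG-3'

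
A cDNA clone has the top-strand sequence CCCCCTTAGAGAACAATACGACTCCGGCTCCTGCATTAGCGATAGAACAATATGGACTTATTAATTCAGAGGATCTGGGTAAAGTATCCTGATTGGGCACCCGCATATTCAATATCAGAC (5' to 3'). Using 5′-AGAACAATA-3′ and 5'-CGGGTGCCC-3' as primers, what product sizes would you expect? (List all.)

The forward primer AGAACAATA matches the top strand at positions 10–18, 44–52.
The reverse primer's reverse complement is GGGCACCCG, matching at positions 95–103.
Each forward site pairs with the reverse site to give a product ending at position 103: sizes 94, 60 bp.

94 bp, 60 bp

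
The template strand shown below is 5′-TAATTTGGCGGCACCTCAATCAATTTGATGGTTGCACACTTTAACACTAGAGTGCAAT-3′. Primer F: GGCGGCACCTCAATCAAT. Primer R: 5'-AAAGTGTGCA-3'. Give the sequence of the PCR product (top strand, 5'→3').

5'-GGCGGCACCTCAATCAATTTGATGGTTGCACACTTT-3'

The forward primer matches the template at positions 7–24.
Reverse complement of the reverse primer: TGCACACTTT. This occurs on the top strand at positions 33–42.
The product is the template from position 7 through 42 (36 bp).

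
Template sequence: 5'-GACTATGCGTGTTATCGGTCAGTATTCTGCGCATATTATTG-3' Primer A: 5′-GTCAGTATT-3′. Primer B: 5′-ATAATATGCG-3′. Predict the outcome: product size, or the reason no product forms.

Yes — a 22 bp product.

Primer A (GTCAGTATT) matches the top strand at positions 18–26; it acts as a forward primer.
Primer B's reverse complement is CGCATATTAT, matching the top strand at positions 30–39; it acts as a reverse primer.
The 3' ends face each other across positions 18–39, giving a 22 bp product.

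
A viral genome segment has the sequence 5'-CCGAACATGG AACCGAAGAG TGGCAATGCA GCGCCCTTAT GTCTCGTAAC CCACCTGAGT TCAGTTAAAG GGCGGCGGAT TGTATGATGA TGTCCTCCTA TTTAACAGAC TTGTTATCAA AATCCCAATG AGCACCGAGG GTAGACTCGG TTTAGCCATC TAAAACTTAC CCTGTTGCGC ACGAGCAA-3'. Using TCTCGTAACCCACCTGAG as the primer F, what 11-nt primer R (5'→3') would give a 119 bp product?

5'-GATGGCTAAAC-3'

The forward primer binds at positions 42–59, so a 119 bp product ends at position 42 + 119 − 1 = 160.
The reverse primer anneals to the top strand over positions 150–160, i.e. to GTTTAGCCATC.
Its sequence written 5'→3' is the reverse complement: GATGGCTAAAC.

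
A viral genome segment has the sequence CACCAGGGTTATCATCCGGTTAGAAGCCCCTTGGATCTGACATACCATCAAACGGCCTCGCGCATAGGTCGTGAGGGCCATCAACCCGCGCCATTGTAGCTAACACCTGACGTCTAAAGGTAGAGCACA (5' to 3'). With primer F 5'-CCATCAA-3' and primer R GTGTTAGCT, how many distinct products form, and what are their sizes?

The forward primer CCATCAA matches the top strand at positions 45–51, 78–84.
The reverse primer's reverse complement is AGCTAACAC, matching at positions 98–106.
Each forward site pairs with the reverse site to give a product ending at position 106: sizes 62, 29 bp.

Two products: 62 bp, 29 bp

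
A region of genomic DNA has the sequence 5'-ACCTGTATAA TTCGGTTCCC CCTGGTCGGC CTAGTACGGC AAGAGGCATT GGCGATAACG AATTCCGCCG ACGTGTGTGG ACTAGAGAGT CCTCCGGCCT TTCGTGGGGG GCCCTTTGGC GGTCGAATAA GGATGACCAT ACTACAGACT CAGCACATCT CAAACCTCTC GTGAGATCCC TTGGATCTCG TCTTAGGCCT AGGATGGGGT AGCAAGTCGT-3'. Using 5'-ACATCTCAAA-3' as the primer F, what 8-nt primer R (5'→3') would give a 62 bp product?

5'-CTTGCTAC-3'

The forward primer binds at positions 155–164, so a 62 bp product ends at position 155 + 62 − 1 = 216.
The reverse primer anneals to the top strand over positions 209–216, i.e. to GTAGCAAG.
Its sequence written 5'→3' is the reverse complement: CTTGCTAC.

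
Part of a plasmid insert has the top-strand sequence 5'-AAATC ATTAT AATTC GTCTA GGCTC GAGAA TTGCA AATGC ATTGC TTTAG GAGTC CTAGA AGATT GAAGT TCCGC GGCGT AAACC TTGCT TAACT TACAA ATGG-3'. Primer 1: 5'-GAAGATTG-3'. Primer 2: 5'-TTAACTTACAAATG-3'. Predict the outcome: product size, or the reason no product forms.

Primer 1 (GAAGATTG) matches the top strand at positions 59–66 (3' end points downstream).
Primer 2 (TTAACTTACAAATG) also matches the top strand directly, at positions 90–103 — its reverse complement CATTTGTAAGTTAA is not present.
Both primers anneal to the bottom strand with 3' ends pointing the same way, so neither can prime synthesis back toward the other.

No product — both primers anneal to the same strand and extend in the same direction.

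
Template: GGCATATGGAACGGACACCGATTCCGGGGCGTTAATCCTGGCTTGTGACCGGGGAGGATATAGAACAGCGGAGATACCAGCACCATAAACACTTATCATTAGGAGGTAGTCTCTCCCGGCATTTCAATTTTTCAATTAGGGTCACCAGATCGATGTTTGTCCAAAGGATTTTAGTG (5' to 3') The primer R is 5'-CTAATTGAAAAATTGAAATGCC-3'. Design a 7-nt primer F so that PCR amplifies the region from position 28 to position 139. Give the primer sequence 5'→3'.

5'-GGCGTTA-3'

The reverse primer's reverse complement GGCATTTCAATTTTTCAATTAG matches the template at positions 118–139; the product starts at position 28.
The forward primer is identical to the top strand over positions 28–34: GGCGTTA.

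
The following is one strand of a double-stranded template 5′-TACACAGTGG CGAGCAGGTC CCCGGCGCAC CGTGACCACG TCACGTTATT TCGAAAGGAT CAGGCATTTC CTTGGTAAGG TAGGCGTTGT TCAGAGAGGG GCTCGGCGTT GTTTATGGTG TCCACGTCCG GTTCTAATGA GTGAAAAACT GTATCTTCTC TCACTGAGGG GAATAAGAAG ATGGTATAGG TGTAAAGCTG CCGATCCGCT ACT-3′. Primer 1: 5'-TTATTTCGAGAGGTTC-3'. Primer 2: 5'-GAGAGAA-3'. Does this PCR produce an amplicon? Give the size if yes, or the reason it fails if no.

No product — primer 1 has no binding site in the template.

Primer 1 (TTATTTCGAGAGGTTC) does not match the top strand, and its reverse complement GAACCTCTCGAAATAA does not match either.
With no annealing site for primer 1, no amplification occurs.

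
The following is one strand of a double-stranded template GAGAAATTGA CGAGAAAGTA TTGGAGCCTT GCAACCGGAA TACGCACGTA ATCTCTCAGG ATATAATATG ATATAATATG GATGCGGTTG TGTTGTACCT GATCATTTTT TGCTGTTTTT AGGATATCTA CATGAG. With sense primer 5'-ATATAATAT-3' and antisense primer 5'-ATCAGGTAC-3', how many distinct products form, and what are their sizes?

Two products: 43 bp, 33 bp

The forward primer ATATAATAT matches the top strand at positions 61–69, 71–79.
The reverse primer's reverse complement is GTACCTGAT, matching at positions 95–103.
Each forward site pairs with the reverse site to give a product ending at position 103: sizes 43, 33 bp.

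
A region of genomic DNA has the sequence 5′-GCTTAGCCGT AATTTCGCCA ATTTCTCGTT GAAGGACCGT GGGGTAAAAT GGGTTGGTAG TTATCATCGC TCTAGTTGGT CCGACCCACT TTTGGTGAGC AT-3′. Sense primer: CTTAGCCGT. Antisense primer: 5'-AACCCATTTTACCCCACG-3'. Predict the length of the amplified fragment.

54 bp

The forward primer matches the template at positions 2–10.
Taking the reverse complement of AACCCATTTTACCCCACG gives CGTGGGGTAAAATGGGTT, found at positions 38–55 on the template; the primer anneals here to the top strand with its 3' end pointing upstream.
The product runs from position 2 to position 55, so its length is 55 − 2 + 1 = 54 bp.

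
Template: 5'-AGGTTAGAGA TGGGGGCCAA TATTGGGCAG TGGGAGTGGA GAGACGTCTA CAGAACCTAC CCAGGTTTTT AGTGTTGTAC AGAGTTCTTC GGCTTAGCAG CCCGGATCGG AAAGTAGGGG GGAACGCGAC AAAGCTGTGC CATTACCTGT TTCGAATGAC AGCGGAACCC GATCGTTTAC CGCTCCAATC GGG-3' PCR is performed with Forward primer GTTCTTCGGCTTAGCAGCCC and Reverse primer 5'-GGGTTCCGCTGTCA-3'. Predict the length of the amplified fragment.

The forward primer matches the template at positions 84–103.
Taking the reverse complement of GGGTTCCGCTGTCA gives TGACAGCGGAACCC, found at positions 157–170 on the template; the primer anneals here to the top strand with its 3' end pointing upstream.
Amplicon spans positions 84–170: 87 bp.

87 bp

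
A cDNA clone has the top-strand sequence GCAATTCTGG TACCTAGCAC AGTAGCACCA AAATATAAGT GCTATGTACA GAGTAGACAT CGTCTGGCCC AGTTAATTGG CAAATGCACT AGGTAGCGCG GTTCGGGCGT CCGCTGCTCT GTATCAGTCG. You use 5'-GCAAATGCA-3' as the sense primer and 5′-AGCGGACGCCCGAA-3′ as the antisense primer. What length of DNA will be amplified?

Scanning the template, GCAAATGCA occurs at positions 80–88; this primer anneals to the bottom strand there with its 3' end pointing downstream.
Reverse complement of the reverse primer: TTCGGGCGTCCGCT. This occurs on the top strand at positions 102–115.
Product length = (reverse-primer end) − (forward-primer start) + 1 = 115 − 80 + 1 = 36 bp.

36 bp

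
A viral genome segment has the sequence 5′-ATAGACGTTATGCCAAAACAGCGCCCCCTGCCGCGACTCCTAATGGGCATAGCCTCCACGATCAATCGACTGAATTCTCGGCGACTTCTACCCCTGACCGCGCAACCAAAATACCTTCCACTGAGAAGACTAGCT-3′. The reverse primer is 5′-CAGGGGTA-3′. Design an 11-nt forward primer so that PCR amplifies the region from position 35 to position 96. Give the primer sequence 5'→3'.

5'-GACTCCTAATG-3'

The reverse primer's reverse complement TACCCCTG matches the template at positions 89–96; the product starts at position 35.
The forward primer is identical to the top strand over positions 35–45: GACTCCTAATG.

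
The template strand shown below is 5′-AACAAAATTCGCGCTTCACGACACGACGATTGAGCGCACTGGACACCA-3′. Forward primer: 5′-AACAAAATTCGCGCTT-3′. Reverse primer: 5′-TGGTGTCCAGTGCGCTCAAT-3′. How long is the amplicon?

48 bp

Scanning the template, AACAAAATTCGCGCTT occurs at positions 1–16; this primer anneals to the bottom strand there with its 3' end pointing downstream.
Taking the reverse complement of TGGTGTCCAGTGCGCTCAAT gives ATTGAGCGCACTGGACACCA, found at positions 29–48 on the template; the primer anneals here to the top strand with its 3' end pointing upstream.
The product runs from position 1 to position 48, so its length is 48 − 1 + 1 = 48 bp.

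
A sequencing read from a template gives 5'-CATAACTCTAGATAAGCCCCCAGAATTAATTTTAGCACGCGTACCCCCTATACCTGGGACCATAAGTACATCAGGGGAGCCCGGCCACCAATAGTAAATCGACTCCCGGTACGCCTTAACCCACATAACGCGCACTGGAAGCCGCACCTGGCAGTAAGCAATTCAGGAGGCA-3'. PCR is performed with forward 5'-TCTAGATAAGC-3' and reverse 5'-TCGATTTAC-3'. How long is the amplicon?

Scanning the template, TCTAGATAAGC occurs at positions 7–17; this primer anneals to the bottom strand there with its 3' end pointing downstream.
Reverse complement of the reverse primer: GTAAATCGA. This occurs on the top strand at positions 94–102.
Product length = (reverse-primer end) − (forward-primer start) + 1 = 102 − 7 + 1 = 96 bp.

96 bp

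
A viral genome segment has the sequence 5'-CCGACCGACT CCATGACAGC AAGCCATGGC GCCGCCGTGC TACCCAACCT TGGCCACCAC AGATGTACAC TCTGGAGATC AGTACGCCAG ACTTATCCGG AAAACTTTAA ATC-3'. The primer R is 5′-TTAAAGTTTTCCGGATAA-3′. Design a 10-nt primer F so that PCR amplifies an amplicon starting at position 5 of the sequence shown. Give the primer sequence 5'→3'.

5'-CCGACTCCAT-3'

The reverse primer's reverse complement TTATCCGGAAAACTTTAA matches the template at positions 93–110; the product starts at position 5.
The forward primer is identical to the top strand over positions 5–14: CCGACTCCAT.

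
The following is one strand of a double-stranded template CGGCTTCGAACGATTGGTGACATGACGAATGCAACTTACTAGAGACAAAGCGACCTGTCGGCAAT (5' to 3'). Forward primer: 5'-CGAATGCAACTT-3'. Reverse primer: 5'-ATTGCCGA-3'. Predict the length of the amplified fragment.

Scanning the template, CGAATGCAACTT occurs at positions 26–37; this primer anneals to the bottom strand there with its 3' end pointing downstream.
Reverse complement of the reverse primer: TCGGCAAT. This occurs on the top strand at positions 58–65.
Product length = (reverse-primer end) − (forward-primer start) + 1 = 65 − 26 + 1 = 40 bp.

40 bp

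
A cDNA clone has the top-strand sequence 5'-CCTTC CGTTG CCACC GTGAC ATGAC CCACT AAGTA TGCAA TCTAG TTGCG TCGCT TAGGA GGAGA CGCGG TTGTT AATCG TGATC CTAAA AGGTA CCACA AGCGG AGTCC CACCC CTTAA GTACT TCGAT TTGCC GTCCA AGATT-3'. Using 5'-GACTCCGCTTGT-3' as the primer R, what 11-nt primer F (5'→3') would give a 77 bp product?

5'-GTATGCAATCT-3'

The reverse primer's reverse complement ACAAGCGGAGTC matches the template at positions 98–109, so the product ends at position 109.
A 77 bp product then starts at position 109 − 77 + 1 = 33.
The forward primer is identical to the top strand there: GTATGCAATCT.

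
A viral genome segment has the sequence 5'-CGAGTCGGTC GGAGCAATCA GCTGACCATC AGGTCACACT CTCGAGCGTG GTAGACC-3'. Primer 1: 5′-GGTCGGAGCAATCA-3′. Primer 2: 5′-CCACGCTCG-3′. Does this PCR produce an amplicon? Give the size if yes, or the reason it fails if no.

Primer 1 (GGTCGGAGCAATCA) matches the top strand at positions 7–20; it acts as a forward primer.
Primer 2's reverse complement is CGAGCGTGG, matching the top strand at positions 43–51; it acts as a reverse primer.
The 3' ends face each other across positions 7–51, giving a 45 bp product.

Yes — a 45 bp product.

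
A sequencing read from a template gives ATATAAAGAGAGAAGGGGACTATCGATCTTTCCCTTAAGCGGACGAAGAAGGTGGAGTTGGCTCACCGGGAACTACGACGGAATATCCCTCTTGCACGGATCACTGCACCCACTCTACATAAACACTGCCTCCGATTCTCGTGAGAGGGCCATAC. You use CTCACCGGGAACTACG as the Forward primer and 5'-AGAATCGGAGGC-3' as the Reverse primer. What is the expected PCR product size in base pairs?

Forward primer CTCACCGGGAACTACG is found on the top strand at positions 62–77.
Reverse complement of the reverse primer: GCCTCCGATTCT. This occurs on the top strand at positions 128–139.
Amplicon spans positions 62–139: 78 bp.

78 bp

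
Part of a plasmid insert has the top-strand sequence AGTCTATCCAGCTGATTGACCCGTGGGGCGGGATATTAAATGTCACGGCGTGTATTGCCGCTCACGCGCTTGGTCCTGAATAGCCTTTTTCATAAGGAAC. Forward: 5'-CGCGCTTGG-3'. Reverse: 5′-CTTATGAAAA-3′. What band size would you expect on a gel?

32 bp

Forward primer CGCGCTTGG is found on the top strand at positions 65–73.
Taking the reverse complement of CTTATGAAAA gives TTTTCATAAG, found at positions 87–96 on the template; the primer anneals here to the top strand with its 3' end pointing upstream.
The product runs from position 65 to position 96, so its length is 96 − 65 + 1 = 32 bp.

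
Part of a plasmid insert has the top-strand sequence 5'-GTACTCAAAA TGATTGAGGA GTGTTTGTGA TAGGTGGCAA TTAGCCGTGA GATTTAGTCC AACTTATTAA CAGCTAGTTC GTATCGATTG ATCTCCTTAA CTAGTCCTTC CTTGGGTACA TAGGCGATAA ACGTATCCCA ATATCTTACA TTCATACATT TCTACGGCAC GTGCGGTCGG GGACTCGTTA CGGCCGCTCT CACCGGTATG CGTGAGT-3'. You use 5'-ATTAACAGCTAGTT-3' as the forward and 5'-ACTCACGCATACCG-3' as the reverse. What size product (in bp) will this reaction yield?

152 bp

Scanning the template, ATTAACAGCTAGTT occurs at positions 66–79; this primer anneals to the bottom strand there with its 3' end pointing downstream.
The reverse primer's reverse complement is CGGTATGCGTGAGT, which matches the template at positions 204–217.
The product runs from position 66 to position 217, so its length is 217 − 66 + 1 = 152 bp.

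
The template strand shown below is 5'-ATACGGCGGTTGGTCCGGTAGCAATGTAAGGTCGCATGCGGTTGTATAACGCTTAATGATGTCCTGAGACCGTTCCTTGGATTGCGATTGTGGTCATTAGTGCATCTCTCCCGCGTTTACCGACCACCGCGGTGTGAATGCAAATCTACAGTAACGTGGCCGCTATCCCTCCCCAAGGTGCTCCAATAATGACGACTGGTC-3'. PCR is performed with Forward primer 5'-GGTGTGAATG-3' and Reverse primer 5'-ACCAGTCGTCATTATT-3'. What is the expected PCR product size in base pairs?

70 bp

Forward primer GGTGTGAATG is found on the top strand at positions 131–140.
The reverse primer's reverse complement is AATAATGACGACTGGT, which matches the template at positions 185–200.
Amplicon spans positions 131–200: 70 bp.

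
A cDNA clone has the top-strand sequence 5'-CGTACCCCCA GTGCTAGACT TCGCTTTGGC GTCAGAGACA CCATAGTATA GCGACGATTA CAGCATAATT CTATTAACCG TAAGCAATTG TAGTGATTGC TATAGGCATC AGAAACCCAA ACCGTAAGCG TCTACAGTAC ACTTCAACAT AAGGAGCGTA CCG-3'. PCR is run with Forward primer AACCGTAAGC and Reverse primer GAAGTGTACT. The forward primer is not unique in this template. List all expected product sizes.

The forward primer AACCGTAAGC matches the top strand at positions 76–85, 120–129.
The reverse primer's reverse complement is AGTACACTTC, matching at positions 136–145.
Each forward site pairs with the reverse site to give a product ending at position 145: sizes 70, 26 bp.

70 bp, 26 bp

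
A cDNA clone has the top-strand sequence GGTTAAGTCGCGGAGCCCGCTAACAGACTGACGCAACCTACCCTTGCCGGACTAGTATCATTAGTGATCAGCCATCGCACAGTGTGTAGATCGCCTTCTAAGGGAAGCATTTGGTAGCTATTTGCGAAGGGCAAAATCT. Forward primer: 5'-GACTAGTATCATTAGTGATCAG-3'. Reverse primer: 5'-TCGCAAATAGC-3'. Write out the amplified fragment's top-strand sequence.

5'-GACTAGTATCATTAGTGATCAGCCATCGCACAGTGTGTAGATCGCCTTCTAAGGGAAGCATTTGGTAGCTATTTGCGA-3'

Forward primer GACTAGTATCATTAGTGATCAG is found on the top strand at positions 50–71.
The reverse primer's reverse complement is GCTATTTGCGA, which matches the template at positions 117–127.
The product is the template from position 50 through 127 (78 bp).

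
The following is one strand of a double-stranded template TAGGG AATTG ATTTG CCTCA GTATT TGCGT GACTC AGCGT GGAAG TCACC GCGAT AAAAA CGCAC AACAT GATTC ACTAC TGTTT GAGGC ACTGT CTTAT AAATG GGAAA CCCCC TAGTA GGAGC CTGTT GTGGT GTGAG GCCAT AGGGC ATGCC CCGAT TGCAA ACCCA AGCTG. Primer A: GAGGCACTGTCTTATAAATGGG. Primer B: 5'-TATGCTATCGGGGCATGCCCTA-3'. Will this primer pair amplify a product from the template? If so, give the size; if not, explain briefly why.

Primer B (TATGCTATCGGGGCATGCCCTA) does not match the top strand, and its reverse complement TAGGGCATGCCCCGATAGCATA does not match either.
With no annealing site for primer B, no amplification occurs.

No product — primer B has no binding site in the template.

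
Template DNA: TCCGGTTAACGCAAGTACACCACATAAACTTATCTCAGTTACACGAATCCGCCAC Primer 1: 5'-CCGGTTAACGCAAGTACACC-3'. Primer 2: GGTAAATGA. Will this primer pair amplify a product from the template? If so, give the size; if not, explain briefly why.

Primer 2 (GGTAAATGA) does not match the top strand, and its reverse complement TCATTTACC does not match either.
With no annealing site for primer 2, no amplification occurs.

No product — primer 2 has no binding site in the template.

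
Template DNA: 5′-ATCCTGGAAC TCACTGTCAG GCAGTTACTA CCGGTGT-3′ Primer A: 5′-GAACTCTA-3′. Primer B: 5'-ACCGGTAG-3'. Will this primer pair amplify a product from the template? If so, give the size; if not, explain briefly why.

Primer A (GAACTCTA) does not match the top strand, and its reverse complement TAGAGTTC does not match either.
With no annealing site for primer A, no amplification occurs.

No product — primer A has no binding site in the template.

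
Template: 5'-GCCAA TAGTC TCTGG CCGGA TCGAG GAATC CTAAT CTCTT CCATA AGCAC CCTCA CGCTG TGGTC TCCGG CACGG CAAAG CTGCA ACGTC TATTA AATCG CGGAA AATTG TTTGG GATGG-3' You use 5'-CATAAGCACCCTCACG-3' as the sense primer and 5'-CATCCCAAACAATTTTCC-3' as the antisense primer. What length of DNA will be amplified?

78 bp

Scanning the template, CATAAGCACCCTCACG occurs at positions 42–57; this primer anneals to the bottom strand there with its 3' end pointing downstream.
The reverse primer's reverse complement is GGAAAATTGTTTGGGATG, which matches the template at positions 102–119.
Product length = (reverse-primer end) − (forward-primer start) + 1 = 119 − 42 + 1 = 78 bp.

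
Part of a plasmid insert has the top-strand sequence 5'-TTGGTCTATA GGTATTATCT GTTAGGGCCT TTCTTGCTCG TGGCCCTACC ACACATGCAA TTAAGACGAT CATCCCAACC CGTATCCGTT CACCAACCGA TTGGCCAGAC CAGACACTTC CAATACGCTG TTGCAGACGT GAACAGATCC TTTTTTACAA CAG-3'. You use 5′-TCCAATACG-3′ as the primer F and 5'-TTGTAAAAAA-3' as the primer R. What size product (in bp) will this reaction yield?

42 bp

The forward primer matches the template at positions 119–127.
Reverse complement of the reverse primer: TTTTTTACAA. This occurs on the top strand at positions 151–160.
The product runs from position 119 to position 160, so its length is 160 − 119 + 1 = 42 bp.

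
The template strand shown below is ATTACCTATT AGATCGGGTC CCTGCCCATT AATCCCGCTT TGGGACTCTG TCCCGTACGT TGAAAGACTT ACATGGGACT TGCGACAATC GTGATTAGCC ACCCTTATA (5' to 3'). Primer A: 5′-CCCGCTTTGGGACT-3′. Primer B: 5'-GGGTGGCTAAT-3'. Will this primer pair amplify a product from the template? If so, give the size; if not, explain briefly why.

Primer A (CCCGCTTTGGGACT) matches the top strand at positions 34–47; it acts as a forward primer.
Primer B's reverse complement is ATTAGCCACCC, matching the top strand at positions 94–104; it acts as a reverse primer.
The 3' ends face each other across positions 34–104, giving a 71 bp product.

Yes — a 71 bp product.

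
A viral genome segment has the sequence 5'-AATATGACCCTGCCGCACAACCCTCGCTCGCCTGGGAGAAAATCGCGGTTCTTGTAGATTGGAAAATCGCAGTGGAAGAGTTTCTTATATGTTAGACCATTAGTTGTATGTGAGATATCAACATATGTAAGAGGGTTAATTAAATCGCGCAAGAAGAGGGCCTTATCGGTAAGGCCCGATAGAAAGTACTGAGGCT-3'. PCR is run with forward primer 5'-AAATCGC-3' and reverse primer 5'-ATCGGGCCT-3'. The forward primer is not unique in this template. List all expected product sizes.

The forward primer AAATCGC matches the top strand at positions 40–46, 64–70, 142–148.
The reverse primer's reverse complement is AGGCCCGAT, matching at positions 172–180.
Each forward site pairs with the reverse site to give a product ending at position 180: sizes 141, 117, 39 bp.

141 bp, 117 bp, 39 bp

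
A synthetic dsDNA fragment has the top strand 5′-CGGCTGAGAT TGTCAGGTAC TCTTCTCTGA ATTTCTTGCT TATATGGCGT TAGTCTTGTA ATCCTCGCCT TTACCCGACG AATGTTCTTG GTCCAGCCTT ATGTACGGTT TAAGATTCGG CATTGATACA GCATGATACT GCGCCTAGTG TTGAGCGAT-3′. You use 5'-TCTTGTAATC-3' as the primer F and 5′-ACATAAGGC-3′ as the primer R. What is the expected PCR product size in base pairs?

The forward primer matches the template at positions 54–63.
Taking the reverse complement of ACATAAGGC gives GCCTTATGT, found at positions 96–104 on the template; the primer anneals here to the top strand with its 3' end pointing upstream.
Amplicon spans positions 54–104: 51 bp.

51 bp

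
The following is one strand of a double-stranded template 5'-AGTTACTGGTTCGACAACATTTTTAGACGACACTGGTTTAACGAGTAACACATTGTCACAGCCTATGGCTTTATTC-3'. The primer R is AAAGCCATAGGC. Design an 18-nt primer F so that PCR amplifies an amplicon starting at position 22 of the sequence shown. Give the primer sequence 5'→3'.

The reverse primer's reverse complement GCCTATGGCTTT matches the template at positions 61–72; the product starts at position 22.
The forward primer is identical to the top strand over positions 22–39: TTTAGACGACACTGGTTT.

5'-TTTAGACGACACTGGTTT-3'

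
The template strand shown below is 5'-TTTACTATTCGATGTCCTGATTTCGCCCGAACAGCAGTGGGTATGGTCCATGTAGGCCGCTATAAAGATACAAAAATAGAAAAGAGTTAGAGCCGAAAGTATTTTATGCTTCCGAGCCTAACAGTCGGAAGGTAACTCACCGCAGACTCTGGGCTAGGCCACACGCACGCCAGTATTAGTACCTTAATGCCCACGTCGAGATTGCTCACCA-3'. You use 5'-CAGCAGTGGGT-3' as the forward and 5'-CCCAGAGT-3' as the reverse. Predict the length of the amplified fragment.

122 bp

Scanning the template, CAGCAGTGGGT occurs at positions 32–42; this primer anneals to the bottom strand there with its 3' end pointing downstream.
The reverse primer's reverse complement is ACTCTGGG, which matches the template at positions 146–153.
Product length = (reverse-primer end) − (forward-primer start) + 1 = 153 − 32 + 1 = 122 bp.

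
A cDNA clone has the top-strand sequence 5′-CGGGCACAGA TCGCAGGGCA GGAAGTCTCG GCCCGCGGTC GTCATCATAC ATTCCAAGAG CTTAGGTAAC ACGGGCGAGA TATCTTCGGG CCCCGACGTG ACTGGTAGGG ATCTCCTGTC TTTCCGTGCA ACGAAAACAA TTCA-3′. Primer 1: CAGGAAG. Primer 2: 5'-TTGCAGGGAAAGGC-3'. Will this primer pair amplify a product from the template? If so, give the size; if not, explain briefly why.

No product — primer 2 has no binding site in the template.

Primer 2 (TTGCAGGGAAAGGC) does not match the top strand, and its reverse complement GCCTTTCCCTGCAA does not match either.
With no annealing site for primer 2, no amplification occurs.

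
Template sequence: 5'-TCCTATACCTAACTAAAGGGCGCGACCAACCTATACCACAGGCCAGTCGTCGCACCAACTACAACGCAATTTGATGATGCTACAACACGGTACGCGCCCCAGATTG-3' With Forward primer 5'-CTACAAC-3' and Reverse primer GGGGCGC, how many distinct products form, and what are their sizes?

Two products: 42 bp, 21 bp

The forward primer CTACAAC matches the top strand at positions 59–65, 80–86.
The reverse primer's reverse complement is GCGCCCC, matching at positions 94–100.
Each forward site pairs with the reverse site to give a product ending at position 100: sizes 42, 21 bp.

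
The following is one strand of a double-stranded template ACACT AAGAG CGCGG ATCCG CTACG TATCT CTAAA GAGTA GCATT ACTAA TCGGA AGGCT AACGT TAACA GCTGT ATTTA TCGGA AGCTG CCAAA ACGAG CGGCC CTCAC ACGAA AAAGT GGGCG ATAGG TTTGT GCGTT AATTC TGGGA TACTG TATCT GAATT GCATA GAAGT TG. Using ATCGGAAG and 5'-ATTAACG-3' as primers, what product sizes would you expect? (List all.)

94 bp, 64 bp

The forward primer ATCGGAAG matches the top strand at positions 50–57, 80–87.
The reverse primer's reverse complement is CGTTAAT, matching at positions 137–143.
Each forward site pairs with the reverse site to give a product ending at position 143: sizes 94, 64 bp.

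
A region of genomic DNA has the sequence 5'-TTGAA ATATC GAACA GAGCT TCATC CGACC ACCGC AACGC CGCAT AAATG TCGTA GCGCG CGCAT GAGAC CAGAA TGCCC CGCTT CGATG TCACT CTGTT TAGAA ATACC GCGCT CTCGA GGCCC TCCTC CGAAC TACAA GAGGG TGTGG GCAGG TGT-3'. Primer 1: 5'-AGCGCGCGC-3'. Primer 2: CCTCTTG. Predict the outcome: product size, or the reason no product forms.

Primer 1 (AGCGCGCGC) matches the top strand at positions 55–63; it acts as a forward primer.
Primer 2's reverse complement is CAAGAGG, matching the top strand at positions 138–144; it acts as a reverse primer.
The 3' ends face each other across positions 55–144, giving a 90 bp product.

Yes — a 90 bp product.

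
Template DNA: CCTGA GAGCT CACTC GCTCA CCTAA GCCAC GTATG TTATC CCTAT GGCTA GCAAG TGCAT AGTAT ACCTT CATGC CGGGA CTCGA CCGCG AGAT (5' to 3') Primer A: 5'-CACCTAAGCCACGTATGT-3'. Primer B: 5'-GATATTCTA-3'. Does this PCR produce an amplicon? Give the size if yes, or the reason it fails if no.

Primer B (GATATTCTA) does not match the top strand, and its reverse complement TAGAATATC does not match either.
With no annealing site for primer B, no amplification occurs.

No product — primer B has no binding site in the template.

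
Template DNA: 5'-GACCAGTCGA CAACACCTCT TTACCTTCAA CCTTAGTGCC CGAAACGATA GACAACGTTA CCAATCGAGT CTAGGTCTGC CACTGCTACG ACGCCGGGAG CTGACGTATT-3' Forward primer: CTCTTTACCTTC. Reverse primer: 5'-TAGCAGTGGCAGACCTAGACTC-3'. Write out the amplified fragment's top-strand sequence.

Forward primer CTCTTTACCTTC is found on the top strand at positions 17–28.
The reverse primer's reverse complement is GAGTCTAGGTCTGCCACTGCTA, which matches the template at positions 67–88.
The product is the template from position 17 through 88 (72 bp).

5'-CTCTTTACCTTCAACCTTAGTGCCCGAAACGATAGACAACGTTACCAATCGAGTCTAGGTCTGCCACTGCTA-3'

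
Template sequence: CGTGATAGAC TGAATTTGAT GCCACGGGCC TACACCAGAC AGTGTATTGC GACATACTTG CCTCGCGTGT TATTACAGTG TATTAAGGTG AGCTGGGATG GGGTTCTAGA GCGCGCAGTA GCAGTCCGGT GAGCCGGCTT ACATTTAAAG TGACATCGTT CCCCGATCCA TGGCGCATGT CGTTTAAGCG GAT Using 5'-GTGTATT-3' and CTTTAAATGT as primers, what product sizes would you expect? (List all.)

The forward primer GTGTATT matches the top strand at positions 42–48, 78–84.
The reverse primer's reverse complement is ACATTTAAAG, matching at positions 141–150.
Each forward site pairs with the reverse site to give a product ending at position 150: sizes 109, 73 bp.

109 bp, 73 bp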